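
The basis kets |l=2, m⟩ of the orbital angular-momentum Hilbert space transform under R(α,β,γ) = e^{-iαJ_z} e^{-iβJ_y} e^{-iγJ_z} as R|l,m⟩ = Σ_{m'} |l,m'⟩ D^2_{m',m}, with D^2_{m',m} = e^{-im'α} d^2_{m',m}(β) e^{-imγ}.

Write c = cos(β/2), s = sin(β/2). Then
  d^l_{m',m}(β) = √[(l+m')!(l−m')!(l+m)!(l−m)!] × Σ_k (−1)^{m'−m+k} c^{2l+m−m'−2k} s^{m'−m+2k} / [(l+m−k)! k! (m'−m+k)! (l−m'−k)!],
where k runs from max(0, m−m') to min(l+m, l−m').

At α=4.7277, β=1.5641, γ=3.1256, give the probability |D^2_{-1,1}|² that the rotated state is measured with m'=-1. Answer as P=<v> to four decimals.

P=0.2533

Split into d^2_{-1,1}(β=1.5641) × two z-phases.
Half-angle: c=0.709470, s=0.704735. N=√(1·6·6·1)=6.000000
k∈{2,3} keeps every argument non-negative
  k=2: (−1)^0·6.0000/(2)·0.7095^2·0.7047^2 = +0.749966
  k=3: (−1)^1·6.0000/(6)·0.7095^0·0.7047^4 = -0.246663
d^2_{-1,1}(1.5641) = +0.749966 -0.246663 = +0.503303
|D^2_{-1,1}|² = |d^2_{-1,1}(β)|² = (+0.503303)² = 0.253314 (the z-rotation phases have unit modulus)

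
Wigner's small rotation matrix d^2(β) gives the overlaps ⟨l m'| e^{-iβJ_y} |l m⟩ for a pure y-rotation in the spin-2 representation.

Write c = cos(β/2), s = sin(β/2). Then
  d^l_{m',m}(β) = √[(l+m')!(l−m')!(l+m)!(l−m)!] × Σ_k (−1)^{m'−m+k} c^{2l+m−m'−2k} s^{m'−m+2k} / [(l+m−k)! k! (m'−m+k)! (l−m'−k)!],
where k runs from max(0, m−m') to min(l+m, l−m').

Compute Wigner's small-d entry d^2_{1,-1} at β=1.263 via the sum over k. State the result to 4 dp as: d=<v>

d=0.5597

d^2_{1,-1}(β=1.263) via Wigner's sum:
c=cos(1.263/2)=0.807143, s=sin(1.263/2)=0.590356; N=√[6·1·1·6]=6.000000
The bounds max(0,m−m')=0 and min(l+m,l−m')=1 give 2 terms
  k=0: (−1)^2·6.0000/(2)·0.8071^2·0.5904^2 = +0.681162
  k=1: (−1)^3·6.0000/(6)·0.8071^0·0.5904^4 = -0.121466
d^2_{1,-1}(1.263) = +0.681162 -0.121466 = +0.559695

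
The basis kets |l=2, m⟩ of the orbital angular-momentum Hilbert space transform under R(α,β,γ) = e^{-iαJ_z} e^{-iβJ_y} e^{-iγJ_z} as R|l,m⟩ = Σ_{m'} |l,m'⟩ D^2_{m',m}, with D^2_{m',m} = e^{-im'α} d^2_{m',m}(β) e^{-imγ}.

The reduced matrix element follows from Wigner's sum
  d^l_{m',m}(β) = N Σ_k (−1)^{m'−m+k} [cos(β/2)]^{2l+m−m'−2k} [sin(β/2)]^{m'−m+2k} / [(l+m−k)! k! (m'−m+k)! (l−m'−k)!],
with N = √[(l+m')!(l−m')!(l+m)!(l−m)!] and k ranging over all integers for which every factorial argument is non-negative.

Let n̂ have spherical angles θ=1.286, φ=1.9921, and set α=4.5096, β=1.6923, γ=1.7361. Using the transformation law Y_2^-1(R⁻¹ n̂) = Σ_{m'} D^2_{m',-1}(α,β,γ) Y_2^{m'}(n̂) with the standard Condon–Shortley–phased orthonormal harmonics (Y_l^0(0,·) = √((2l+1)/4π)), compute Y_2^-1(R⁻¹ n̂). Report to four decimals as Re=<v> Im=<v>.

Re=0.3260 Im=0.1710

Need the full column D^2_{m',-1} for m'=−2..2 at α=4.5096, β=1.6923, γ=1.7361.
cos(β/2)=0.662871, sin(β/2)=0.748734
d^2_{-2,-1}: single k=1 term ⇒ +0.436158;  D = -0.103792-0.423628i
d^2_{-1,-1}: k∈[0..1] ⇒ +0.193070 -0.738982 = -0.545912;  D = -0.545528+0.020459i
d^2_{0,-1}: k∈[0..1] ⇒ -0.534182 +0.681533 = +0.147351;  D = -0.024247+0.145342i
d^2_{1,-1}: k∈[0..1] ⇒ +0.738982 -0.314275 = +0.424707;  D = -0.396258-0.152825i
d^2_{2,-1}: single k=0 term ⇒ -0.556469;  D = -0.300702+0.468227i
Y_2^{m'}(θ=1.286,φ=1.9921) and Σ D·Y over m':
  (-0.1038-0.4236i)·(-0.2368+0.2655i)  (-0.5455+0.0205i)·(-0.0852-0.1901i)  (-0.0242+0.1453i)·(-0.2407+0.0000i)  (-0.3963-0.1528i)·(+0.0852-0.1901i)  (-0.3007+0.4682i)·(-0.2368-0.2655i)
Y_2^-1(R⁻¹ n̂) = +0.325997+0.171015i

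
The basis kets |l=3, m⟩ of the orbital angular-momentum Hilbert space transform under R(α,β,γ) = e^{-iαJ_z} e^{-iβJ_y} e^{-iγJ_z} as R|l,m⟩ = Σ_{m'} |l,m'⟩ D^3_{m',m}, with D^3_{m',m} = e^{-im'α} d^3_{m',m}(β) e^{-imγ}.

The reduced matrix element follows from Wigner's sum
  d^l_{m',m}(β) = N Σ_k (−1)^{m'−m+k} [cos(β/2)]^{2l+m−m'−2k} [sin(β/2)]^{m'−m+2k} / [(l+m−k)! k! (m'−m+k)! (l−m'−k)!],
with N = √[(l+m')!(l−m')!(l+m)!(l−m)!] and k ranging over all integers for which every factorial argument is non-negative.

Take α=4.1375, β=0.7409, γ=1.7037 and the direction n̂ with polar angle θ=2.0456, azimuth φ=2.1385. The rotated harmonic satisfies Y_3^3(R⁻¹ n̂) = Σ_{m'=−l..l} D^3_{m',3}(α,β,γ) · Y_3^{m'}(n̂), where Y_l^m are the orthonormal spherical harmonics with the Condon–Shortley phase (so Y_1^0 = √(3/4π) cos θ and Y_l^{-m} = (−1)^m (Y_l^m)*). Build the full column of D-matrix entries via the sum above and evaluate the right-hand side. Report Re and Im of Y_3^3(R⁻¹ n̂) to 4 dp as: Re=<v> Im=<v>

Re=0.2139 Im=-0.0581

Need the full column D^3_{m',3} for m'=−3..3 at α=4.1375, β=0.7409, γ=1.7037.
cos(β/2)=0.932165, sin(β/2)=0.362035
d^3_{-3,3}: single k=6 term ⇒ +0.002252;  D = +0.001182+0.001917i
d^3_{-2,3}: single k=5 term ⇒ +0.014201;  D = -0.014198-0.000317i
d^3_{-1,3}: single k=4 term ⇒ +0.057814;  D = +0.032510-0.047807i
d^3_{0,3}: single k=3 term ⇒ +0.171887;  D = +0.066732+0.158405i
d^3_{1,3}: single k=2 term ⇒ +0.383281;  D = -0.377348-0.067177i
d^3_{2,3}: single k=1 term ⇒ +0.624150;  D = +0.425932-0.456229i
d^3_{3,3}: single k=0 term ⇒ +0.656078;  D = +0.159034+0.636511i
Y_3^{m'}(θ=2.0456,φ=2.1385) and Σ D·Y over m':
  (+0.0012+0.0019i)·(+0.2910-0.0387i)  (-0.0142-0.0003i)·(+0.1559-0.3351i)  (+0.0325-0.0478i)·(-0.0070-0.0109i)  (+0.0667+0.1584i)·(+0.3335+0.0000i)  (-0.3773-0.0672i)·(+0.0070-0.0109i)  (+0.4259-0.4562i)·(+0.1559+0.3351i)  (+0.1590+0.6365i)·(-0.2910-0.0387i)
Y_3^3(R⁻¹ n̂) = +0.213896-0.058062i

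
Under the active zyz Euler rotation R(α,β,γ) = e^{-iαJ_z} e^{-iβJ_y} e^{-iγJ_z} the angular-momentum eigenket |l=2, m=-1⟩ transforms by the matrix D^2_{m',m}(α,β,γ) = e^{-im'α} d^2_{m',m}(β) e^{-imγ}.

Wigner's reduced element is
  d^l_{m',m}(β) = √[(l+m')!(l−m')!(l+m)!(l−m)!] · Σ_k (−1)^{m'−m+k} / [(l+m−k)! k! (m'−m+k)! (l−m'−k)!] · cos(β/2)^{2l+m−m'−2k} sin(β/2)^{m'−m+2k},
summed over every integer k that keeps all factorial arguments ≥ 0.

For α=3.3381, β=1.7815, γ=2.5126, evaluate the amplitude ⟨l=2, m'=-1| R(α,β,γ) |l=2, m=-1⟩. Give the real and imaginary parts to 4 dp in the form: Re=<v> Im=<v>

Re=-0.5092 Im=0.2351

First d^2_{-1,-1}(β=1.7815), then the phase factors e^{-i(-1)α} and e^{-i(-1)γ}:
Half-angle: c=0.628829, s=0.777544. N=√(1·6·1·6)=6.000000
k∈{0,1} keeps every argument non-negative
  k=0: (−1)^0·6.0000/(6)·0.6288^4·0.7775^0 = +0.156362
  k=1: (−1)^1·6.0000/(2)·0.6288^2·0.7775^2 = -0.717193
d^2_{-1,-1}(1.7815) = +0.156362 -0.717193 = -0.560831
Phases: e^{-i·(-1)·3.3381}=-0.980754-0.195245i, e^{-i·(-1)·2.5126}=-0.808621+0.588330i ⇒ D=-0.509194+0.235060i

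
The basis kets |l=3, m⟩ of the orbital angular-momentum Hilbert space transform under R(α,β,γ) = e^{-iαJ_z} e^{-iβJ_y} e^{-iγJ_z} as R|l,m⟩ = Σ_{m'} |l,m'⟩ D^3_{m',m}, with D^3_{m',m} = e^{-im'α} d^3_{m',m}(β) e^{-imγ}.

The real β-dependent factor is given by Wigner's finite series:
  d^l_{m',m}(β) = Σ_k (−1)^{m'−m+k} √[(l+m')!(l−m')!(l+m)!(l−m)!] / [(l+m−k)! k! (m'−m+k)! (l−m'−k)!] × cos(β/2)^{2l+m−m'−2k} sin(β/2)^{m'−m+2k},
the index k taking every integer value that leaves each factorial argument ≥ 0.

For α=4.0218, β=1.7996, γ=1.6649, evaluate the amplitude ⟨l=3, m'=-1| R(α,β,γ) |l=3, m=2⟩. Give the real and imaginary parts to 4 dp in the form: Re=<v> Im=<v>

Split into d^3_{-1,2}(β=1.7996) × two z-phases.
c=cos(1.7996/2)=0.621767, s=sin(1.7996/2)=0.783203; N=√[2·24·120·1]=75.894664
The bounds max(0,m−m')=3 and min(l+m,l−m')=4 give 2 terms
  k=3: (−1)^0·75.8947/(12)·0.6218^3·0.7832^3 = +0.730356
  k=4: (−1)^1·75.8947/(24)·0.6218^1·0.7832^5 = -0.579426
d^3_{-1,2}(1.7996) = +0.730356 -0.579426 = +0.150930
Attach z-rotation phases: D = e^{-i(-1)(4.0218)}·(+0.150930)·e^{-i(2)(1.6649)} = +0.116212+0.096305i

Re=0.1162 Im=0.0963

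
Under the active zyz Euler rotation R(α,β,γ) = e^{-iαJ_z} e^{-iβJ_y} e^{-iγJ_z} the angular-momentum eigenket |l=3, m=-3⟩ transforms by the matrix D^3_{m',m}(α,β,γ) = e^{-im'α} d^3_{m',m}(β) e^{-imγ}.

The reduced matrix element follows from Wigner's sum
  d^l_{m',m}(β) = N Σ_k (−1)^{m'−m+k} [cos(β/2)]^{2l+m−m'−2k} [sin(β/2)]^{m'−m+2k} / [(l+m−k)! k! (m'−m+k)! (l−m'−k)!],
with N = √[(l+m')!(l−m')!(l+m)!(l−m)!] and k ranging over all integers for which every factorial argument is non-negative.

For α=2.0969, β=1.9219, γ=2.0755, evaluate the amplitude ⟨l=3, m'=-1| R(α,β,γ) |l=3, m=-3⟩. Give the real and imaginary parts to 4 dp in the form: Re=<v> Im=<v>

D^3_{-1,-3}(2.0969,1.9219,2.0755) = e^{-i·-1·2.0969}·d^3_{-1,-3}(1.9219)·e^{-i·-3·2.0755}. Compute d first:
Half-angle: c=0.572741, s=0.819736. N=√(2·24·1·720)=185.903201
Admissible k: 0..0 (factorial args all ≥0)
  k=0: (−1)^2·185.9032/(48)·0.5727^4·0.8197^2 = +0.280045
d^3_{-1,-3}(1.9219) = +0.280045
Phases: e^{-i·(-1)·2.0969}=-0.502168+0.864770i, e^{-i·(-3)·2.0755}=+0.998394-0.056655i ⇒ D=-0.126683+0.249753i

Re=-0.1267 Im=0.2498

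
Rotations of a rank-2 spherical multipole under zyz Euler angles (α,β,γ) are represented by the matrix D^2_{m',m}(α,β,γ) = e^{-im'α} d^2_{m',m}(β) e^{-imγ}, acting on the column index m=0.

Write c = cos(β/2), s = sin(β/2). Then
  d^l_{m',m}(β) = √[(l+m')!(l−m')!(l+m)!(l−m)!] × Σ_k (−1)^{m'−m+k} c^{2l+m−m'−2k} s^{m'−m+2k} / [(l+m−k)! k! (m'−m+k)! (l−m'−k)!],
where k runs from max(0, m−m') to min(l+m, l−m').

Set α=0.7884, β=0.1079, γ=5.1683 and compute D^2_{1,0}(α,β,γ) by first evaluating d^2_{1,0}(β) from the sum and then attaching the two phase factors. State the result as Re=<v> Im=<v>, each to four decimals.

Re=-0.0924 Im=0.0930

D^2_{1,0}(0.7884,0.1079,5.1683) = e^{-i·1·0.7884}·d^2_{1,0}(0.1079)·e^{-i·0·5.1683}. Compute d first:
With c≡cos(β/2)=0.998545 and s≡sin(β/2)=0.053924, N=[6·1·2·2]^{1/2}=4.898979
k: max(0,(0)−(1))=0 … min(2+(0),2−(1))=1
  k=0: (−1)^1·4.8990/(2)·0.9985^3·0.0539^1 = -0.131510
  k=1: (−1)^2·4.8990/(2)·0.9985^1·0.0539^3 = +0.000384
d^2_{1,0}(0.1079) = -0.131510 +0.000384 = -0.131127
Attach z-rotation phases: D = e^{-i(1)(0.7884)}·(-0.131127)·e^{-i(0)(5.1683)} = -0.092442+0.092998i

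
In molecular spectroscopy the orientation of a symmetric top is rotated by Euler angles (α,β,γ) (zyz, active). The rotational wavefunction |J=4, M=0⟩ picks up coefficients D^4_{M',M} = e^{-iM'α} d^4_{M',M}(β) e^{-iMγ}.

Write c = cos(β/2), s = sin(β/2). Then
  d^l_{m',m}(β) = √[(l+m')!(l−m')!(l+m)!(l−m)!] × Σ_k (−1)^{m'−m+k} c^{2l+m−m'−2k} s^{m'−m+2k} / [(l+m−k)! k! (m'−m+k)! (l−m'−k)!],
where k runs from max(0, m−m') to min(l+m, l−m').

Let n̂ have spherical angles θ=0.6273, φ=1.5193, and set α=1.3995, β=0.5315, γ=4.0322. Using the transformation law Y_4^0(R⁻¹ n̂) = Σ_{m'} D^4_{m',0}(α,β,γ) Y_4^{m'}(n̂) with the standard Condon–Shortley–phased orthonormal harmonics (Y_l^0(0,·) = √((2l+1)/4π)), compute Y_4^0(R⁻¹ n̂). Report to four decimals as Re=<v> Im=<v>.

Need the full column D^4_{m',0} for m'=−4..4 at α=1.3995, β=0.5315, γ=4.0322.
cos(β/2)=0.964896, sin(β/2)=0.262633
d^4_{-4,0}: single k=4 term ⇒ +0.034504;  D = +0.026716-0.021835i
d^4_{-3,0}: k∈[3..4] ⇒ +0.179273 -0.013282 = +0.165991;  D = -0.081596-0.144552i
d^4_{-2,0}: k∈[2..4] ⇒ +0.528083 -0.104330 +0.002899 = +0.426652;  D = -0.401858+0.143325i
d^4_{-1,0}: k∈[1..4] ⇒ +0.914592 -0.406552 +0.030120 -0.000372 = +0.537787;  D = +0.091671+0.529917i
d^4_{0,0}: k∈[0..4] ⇒ +0.751352 -0.890638 +0.148464 -0.004889 +0.000023 = +0.004312;  D = +0.004312+0.000000i
d^4_{1,0}: k∈[0..3] ⇒ -0.914592 +0.406552 -0.030120 +0.000372 = -0.537787;  D = -0.091671+0.529917i
d^4_{2,0}: k∈[0..2] ⇒ +0.528083 -0.104330 +0.002899 = +0.426652;  D = -0.401858-0.143325i
d^4_{3,0}: k∈[0..1] ⇒ -0.179273 +0.013282 = -0.165991;  D = +0.081596-0.144552i
d^4_{4,0}: single k=0 term ⇒ +0.034504;  D = +0.026716+0.021835i
Y_4^{m'}(θ=0.6273,φ=1.5193) and Σ D·Y over m':
  (+0.0267-0.0218i)·(+0.0514+0.0107i)  (-0.0816-0.1446i)·(-0.0315+0.2025i)  (-0.4019+0.1433i)·(-0.4114-0.0425i)  (+0.0917+0.5299i)·(+0.0184-0.3566i)  (+0.0043+0.0000i)·(-0.1721+0.0000i)  (-0.0917+0.5299i)·(-0.0184-0.3566i)  (-0.4019-0.1433i)·(-0.4114+0.0425i)  (+0.0816-0.1446i)·(+0.0315+0.2025i)  (+0.0267+0.0218i)·(+0.0514-0.0107i)
Y_4^0(R⁻¹ n̂) = +0.790290+0.000000i

Re=0.7903 Im=0.0000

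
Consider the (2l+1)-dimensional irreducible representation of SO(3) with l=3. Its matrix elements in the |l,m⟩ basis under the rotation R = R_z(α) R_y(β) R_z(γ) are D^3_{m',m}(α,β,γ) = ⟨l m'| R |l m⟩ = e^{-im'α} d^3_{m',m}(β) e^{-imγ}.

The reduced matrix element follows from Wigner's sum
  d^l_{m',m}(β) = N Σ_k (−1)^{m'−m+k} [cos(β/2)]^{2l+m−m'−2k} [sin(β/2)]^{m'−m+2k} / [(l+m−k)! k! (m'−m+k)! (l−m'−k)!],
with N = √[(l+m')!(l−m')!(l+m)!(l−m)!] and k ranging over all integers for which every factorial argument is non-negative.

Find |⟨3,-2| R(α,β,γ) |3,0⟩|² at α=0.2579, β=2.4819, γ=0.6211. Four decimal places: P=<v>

Split into d^3_{-2,0}(β=2.4819) × two z-phases.
c=cos(2.4819/2)=0.323898, s=sin(2.4819/2)=0.946092; N=√[1·120·6·6]=65.726707
k: max(0,(0)−(-2))=2 … min(3+(0),3−(-2))=3
  k=2: (−1)^0·65.7267/(12)·0.3239^4·0.9461^2 = +0.053958
  k=3: (−1)^1·65.7267/(12)·0.3239^2·0.9461^4 = -0.460373
d^3_{-2,0}(2.4819) = +0.053958 -0.460373 = -0.406415
|D^3_{-2,0}|² = |d^3_{-2,0}(β)|² = (-0.406415)² = 0.165173 (the z-rotation phases have unit modulus)

P=0.1652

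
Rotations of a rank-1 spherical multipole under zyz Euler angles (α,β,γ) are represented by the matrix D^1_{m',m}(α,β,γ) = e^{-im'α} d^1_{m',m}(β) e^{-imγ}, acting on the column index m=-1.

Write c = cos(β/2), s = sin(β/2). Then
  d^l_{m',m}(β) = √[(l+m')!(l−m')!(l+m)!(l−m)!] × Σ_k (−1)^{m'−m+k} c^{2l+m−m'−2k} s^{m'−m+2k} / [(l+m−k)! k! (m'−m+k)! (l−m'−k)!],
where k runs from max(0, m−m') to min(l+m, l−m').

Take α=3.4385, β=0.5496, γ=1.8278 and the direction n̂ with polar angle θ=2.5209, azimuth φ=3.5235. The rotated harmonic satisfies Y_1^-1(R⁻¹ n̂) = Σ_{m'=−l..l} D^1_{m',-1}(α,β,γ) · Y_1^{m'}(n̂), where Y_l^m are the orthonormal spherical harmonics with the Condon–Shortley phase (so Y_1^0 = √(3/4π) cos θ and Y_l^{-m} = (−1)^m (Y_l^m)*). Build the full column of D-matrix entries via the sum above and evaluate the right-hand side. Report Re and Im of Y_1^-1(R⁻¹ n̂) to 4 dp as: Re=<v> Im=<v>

Re=-0.0642 Im=0.3114

Need the full column D^1_{m',-1} for m'=−1..1 at α=3.4385, β=0.5496, γ=1.8278.
cos(β/2)=0.962479, sin(β/2)=0.271354
d^1_{-1,-1}: single k=0 term ⇒ +0.926367;  D = +0.487285-0.787851i
d^1_{0,-1}: single k=0 term ⇒ -0.369355;  D = +0.093884-0.357223i
d^1_{1,-1}: single k=0 term ⇒ +0.073633;  D = -0.002937-0.073575i
Y_1^{m'}(θ=2.5209,φ=3.5235) and Σ D·Y over m':
  (+0.4873-0.7879i)·(-0.1865+0.0749i)  (+0.0939-0.3572i)·(-0.3975+0.0000i)  (-0.0029-0.0736i)·(+0.1865+0.0749i)
Y_1^-1(R⁻¹ n̂) = -0.064213+0.311442i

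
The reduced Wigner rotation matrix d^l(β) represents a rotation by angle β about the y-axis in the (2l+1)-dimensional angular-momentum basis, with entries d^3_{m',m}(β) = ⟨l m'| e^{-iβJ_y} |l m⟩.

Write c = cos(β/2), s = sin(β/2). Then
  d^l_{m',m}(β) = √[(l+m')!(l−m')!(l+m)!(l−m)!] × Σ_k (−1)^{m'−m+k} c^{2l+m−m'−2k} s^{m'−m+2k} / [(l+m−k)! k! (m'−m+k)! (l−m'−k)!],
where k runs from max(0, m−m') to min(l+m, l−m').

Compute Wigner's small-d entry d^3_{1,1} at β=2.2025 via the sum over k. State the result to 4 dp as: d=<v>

d=0.5188

d^3_{1,1}(β=2.2025) via Wigner's sum:
Half-angle: c=0.452482, s=0.891774. N=√(24·2·24·2)=48.000000
Admissible k: 0..2 (factorial args all ≥0)
  k=0: (−1)^0·48.0000/(48)·0.4525^6·0.8918^0 = +0.008582
  k=1: (−1)^1·48.0000/(6)·0.4525^4·0.8918^2 = -0.266688
  k=2: (−1)^2·48.0000/(8)·0.4525^2·0.8918^4 = +0.776912
d^3_{1,1}(2.2025) = +0.008582 -0.266688 +0.776912 = +0.518807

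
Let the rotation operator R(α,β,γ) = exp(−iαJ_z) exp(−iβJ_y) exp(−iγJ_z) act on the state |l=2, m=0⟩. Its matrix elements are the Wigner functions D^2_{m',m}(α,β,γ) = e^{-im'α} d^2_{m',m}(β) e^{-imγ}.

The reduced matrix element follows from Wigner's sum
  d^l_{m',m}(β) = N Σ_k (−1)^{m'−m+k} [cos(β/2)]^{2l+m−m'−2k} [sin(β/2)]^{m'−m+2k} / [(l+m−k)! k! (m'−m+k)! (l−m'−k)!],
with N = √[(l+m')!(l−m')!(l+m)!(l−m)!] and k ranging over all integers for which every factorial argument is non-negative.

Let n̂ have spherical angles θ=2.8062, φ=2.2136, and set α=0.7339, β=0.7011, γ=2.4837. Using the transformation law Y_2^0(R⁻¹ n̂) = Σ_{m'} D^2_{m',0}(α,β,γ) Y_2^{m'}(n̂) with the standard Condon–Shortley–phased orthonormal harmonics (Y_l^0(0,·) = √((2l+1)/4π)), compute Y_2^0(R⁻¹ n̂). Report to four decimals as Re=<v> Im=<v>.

Re=0.1512 Im=0.0000

Need the full column D^2_{m',0} for m'=−2..2 at α=0.7339, β=0.7011, γ=2.4837.
cos(β/2)=0.939184, sin(β/2)=0.343414
d^2_{-2,0}: single k=2 term ⇒ +0.254809;  D = +0.026198+0.253458i
d^2_{-1,0}: k∈[1..2] ⇒ +0.696861 -0.093171 = +0.603690;  D = +0.448281+0.404334i
d^2_{0,0}: k∈[0..2] ⇒ +0.778041 -0.416101 +0.013908 = +0.375849;  D = +0.375849+0.000000i
d^2_{1,0}: k∈[0..1] ⇒ -0.696861 +0.093171 = -0.603690;  D = -0.448281+0.404334i
d^2_{2,0}: single k=0 term ⇒ +0.254809;  D = +0.026198-0.253458i
Y_2^{m'}(θ=2.8062,φ=2.2136) and Σ D·Y over m':
  (+0.0262+0.2535i)·(-0.0118+0.0402i)  (+0.4483+0.4043i)·(+0.1439+0.1922i)  (+0.3758+0.0000i)·(+0.5283+0.0000i)  (-0.4483+0.4043i)·(-0.1439+0.1922i)  (+0.0262-0.2535i)·(-0.0118-0.0402i)
Y_2^0(R⁻¹ n̂) = +0.151209-0.000000i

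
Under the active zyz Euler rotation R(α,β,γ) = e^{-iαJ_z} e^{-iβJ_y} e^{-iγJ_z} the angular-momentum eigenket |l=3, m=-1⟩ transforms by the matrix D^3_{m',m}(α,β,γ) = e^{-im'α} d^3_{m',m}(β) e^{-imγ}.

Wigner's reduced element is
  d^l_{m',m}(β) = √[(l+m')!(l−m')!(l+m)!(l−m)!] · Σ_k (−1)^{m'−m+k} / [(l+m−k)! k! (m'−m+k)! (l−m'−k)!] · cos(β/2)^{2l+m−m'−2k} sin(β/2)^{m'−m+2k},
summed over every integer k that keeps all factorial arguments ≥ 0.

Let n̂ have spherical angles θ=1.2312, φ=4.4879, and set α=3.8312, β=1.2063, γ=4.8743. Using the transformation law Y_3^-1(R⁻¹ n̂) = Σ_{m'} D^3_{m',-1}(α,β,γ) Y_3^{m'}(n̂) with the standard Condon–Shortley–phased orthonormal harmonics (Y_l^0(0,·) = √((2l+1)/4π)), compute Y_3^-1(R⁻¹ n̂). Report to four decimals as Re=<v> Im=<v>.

Need the full column D^3_{m',-1} for m'=−3..3 at α=3.8312, β=1.2063, γ=4.8743.
cos(β/2)=0.823553, sin(β/2)=0.567239
d^3_{-3,-1}: single k=2 term ⇒ +0.573251;  D = -0.452886-0.351441i
d^3_{-2,-1}: k∈[1..2] ⇒ +0.679554 -0.644769 = +0.034785;  D = +0.034770-0.001032i
d^3_{-1,-1}: k∈[0..2] ⇒ +0.311996 -1.184101 +0.421308 = -0.450797;  D = +0.339126-0.297004i
d^3_{0,-1}: k∈[0..2] ⇒ -0.744414 +1.059463 -0.167538 = +0.147510;  D = +0.023779-0.145581i
d^3_{1,-1}: k∈[0..2] ⇒ +0.888076 -0.561744 +0.033312 = +0.359643;  D = +0.181096+0.310721i
d^3_{2,-1}: k∈[0..1] ⇒ -0.644769 +0.152941 = -0.491828;  D = +0.461418+0.170259i
d^3_{3,-1}: single k=0 term ⇒ +0.271953;  D = +0.256736-0.089696i
Y_3^{m'}(θ=1.2312,φ=4.4879) and Σ D·Y over m':
  (-0.4529-0.3514i)·(+0.2181-0.2734i)  (+0.0348-0.0010i)·(-0.2727-0.1314i)  (+0.3391-0.2970i)·(+0.0302-0.1323i)  (+0.0238-0.1456i)·(-0.3040+0.0000i)  (+0.1811+0.3107i)·(-0.0302-0.1323i)  (+0.4614+0.1703i)·(-0.2727+0.1314i)  (+0.2567-0.0897i)·(-0.2181-0.2734i)
Y_3^-1(R⁻¹ n̂) = -0.433827-0.036473i

Re=-0.4338 Im=-0.0365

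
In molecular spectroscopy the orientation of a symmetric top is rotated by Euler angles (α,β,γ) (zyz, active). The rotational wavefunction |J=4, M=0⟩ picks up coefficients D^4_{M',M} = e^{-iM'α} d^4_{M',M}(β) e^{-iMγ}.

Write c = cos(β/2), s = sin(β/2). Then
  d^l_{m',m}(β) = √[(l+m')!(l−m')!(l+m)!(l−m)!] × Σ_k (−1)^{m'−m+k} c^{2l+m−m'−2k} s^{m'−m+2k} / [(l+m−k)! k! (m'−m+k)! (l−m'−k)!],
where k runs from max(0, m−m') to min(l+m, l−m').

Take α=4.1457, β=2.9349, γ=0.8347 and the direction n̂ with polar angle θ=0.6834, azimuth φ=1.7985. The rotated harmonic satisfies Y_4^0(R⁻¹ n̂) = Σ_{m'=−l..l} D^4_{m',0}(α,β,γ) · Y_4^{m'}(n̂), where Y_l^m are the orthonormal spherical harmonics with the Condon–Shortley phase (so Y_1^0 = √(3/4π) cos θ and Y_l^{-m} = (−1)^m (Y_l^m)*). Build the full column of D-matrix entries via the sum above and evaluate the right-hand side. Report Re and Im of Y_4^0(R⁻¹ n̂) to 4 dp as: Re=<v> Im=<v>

Need the full column D^4_{m',0} for m'=−4..4 at α=4.1457, β=2.9349, γ=0.8347.
cos(β/2)=0.103162, sin(β/2)=0.994665
d^4_{-4,0}: single k=4 term ⇒ +0.000928;  D = -0.000595-0.000712i
d^4_{-3,0}: k∈[3..4] ⇒ +0.000136 -0.012648 = -0.012512;  D = -0.012407+0.001613i
d^4_{-2,0}: k∈[2..4] ⇒ +0.000011 -0.002805 +0.097774 = +0.094981;  D = -0.040234+0.086038i
d^4_{-1,0}: k∈[1..4] ⇒ +0.000001 -0.000309 +0.028682 -0.444399 = -0.416025;  D = +0.223339+0.350993i
d^4_{0,0}: k∈[0..4] ⇒ +0.000000 -0.000019 +0.003991 -0.164901 +0.958105 = +0.797176;  D = +0.797176+0.000000i
d^4_{1,0}: k∈[0..3] ⇒ -0.000001 +0.000309 -0.028682 +0.444399 = +0.416025;  D = -0.223339+0.350993i
d^4_{2,0}: k∈[0..2] ⇒ +0.000011 -0.002805 +0.097774 = +0.094981;  D = -0.040234-0.086038i
d^4_{3,0}: k∈[0..1] ⇒ -0.000136 +0.012648 = +0.012512;  D = +0.012407+0.001613i
d^4_{4,0}: single k=0 term ⇒ +0.000928;  D = -0.000595+0.000712i
Y_4^{m'}(θ=0.6834,φ=1.7985) and Σ D·Y over m':
  (-0.0006-0.0007i)·(+0.0431-0.0556i)  (-0.0124+0.0016i)·(+0.1542+0.1895i)  (-0.0402+0.0860i)·(-0.3844+0.1883i)  (+0.2233+0.3510i)·(-0.0632-0.2728i)  (+0.7972+0.0000i)·(-0.2522+0.0000i)  (-0.2233+0.3510i)·(+0.0632-0.2728i)  (-0.0402-0.0860i)·(-0.3844-0.1883i)  (+0.0124+0.0016i)·(-0.1542+0.1895i)  (-0.0006+0.0007i)·(+0.0431+0.0556i)
Y_4^0(R⁻¹ n̂) = -0.043825+0.000000i

Re=-0.0438 Im=0.0000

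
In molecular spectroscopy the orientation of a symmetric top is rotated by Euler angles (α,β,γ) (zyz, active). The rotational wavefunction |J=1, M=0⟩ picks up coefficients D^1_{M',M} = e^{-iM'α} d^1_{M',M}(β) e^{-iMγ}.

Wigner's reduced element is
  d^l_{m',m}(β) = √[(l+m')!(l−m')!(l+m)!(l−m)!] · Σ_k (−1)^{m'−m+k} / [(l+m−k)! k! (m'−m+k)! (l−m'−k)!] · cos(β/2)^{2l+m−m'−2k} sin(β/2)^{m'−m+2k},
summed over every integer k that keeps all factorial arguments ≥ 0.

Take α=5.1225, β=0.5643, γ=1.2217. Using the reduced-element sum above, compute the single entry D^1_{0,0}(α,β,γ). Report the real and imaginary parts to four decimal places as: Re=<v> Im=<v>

Split into d^1_{0,0}(β=0.5643) × two z-phases.
c=cos(0.5643/2)=0.960459, s=sin(0.5643/2)=0.278421; N=√[1·1·1·1]=1.000000
k∈{0,1} keeps every argument non-negative
  k=0: (−1)^0·1.0000/(1)·0.9605^2·0.2784^0 = +0.922482
  k=1: (−1)^1·1.0000/(1)·0.9605^0·0.2784^2 = -0.077518
d^1_{0,0}(0.5643) = +0.922482 -0.077518 = +0.844963
Attach z-rotation phases: D = e^{-i(0)(5.1225)}·(+0.844963)·e^{-i(0)(1.2217)} = +0.844963+0.000000i

Re=0.8450 Im=0.0000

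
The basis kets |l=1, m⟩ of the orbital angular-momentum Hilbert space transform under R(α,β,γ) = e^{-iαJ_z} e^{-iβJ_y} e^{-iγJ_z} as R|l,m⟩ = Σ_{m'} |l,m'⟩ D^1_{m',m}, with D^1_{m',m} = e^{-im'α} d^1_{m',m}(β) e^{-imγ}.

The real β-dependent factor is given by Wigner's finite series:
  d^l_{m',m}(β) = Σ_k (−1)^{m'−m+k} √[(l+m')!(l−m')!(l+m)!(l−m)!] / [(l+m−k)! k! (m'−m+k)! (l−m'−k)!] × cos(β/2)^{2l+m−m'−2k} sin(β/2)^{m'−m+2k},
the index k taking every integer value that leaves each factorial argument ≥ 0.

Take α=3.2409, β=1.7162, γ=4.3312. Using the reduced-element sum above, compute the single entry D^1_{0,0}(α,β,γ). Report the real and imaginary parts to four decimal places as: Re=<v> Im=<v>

Split into d^1_{0,0}(β=1.7162) × two z-phases.
c=cos(1.7162/2)=0.653876, s=sin(1.7162/2)=0.756602; N=√[1·1·1·1]=1.000000
k∈{0,1} keeps every argument non-negative
  k=0: (−1)^0·1.0000/(1)·0.6539^2·0.7566^0 = +0.427554
  k=1: (−1)^1·1.0000/(1)·0.6539^0·0.7566^2 = -0.572446
d^1_{0,0}(1.7162) = +0.427554 -0.572446 = -0.144892
Attach z-rotation phases: D = e^{-i(0)(3.2409)}·(-0.144892)·e^{-i(0)(4.3312)} = -0.144892+0.000000i

Re=-0.1449 Im=0.0000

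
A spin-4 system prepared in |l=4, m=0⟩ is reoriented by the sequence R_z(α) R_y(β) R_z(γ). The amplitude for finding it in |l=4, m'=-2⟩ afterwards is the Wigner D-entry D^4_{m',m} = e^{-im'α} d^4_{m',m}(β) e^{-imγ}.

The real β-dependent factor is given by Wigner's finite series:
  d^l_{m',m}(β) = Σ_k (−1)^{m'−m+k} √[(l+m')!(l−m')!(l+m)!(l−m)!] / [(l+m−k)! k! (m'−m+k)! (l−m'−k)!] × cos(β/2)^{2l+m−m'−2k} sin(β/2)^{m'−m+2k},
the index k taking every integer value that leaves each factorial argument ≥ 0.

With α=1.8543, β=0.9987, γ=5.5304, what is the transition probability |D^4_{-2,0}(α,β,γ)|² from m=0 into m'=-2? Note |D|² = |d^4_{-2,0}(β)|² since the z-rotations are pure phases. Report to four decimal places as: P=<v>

P=0.0864

D^4_{-2,0}(1.8543,0.9987,5.5304) = e^{-i·-2·1.8543}·d^4_{-2,0}(0.9987)·e^{-i·0·5.5304}. Compute d first:
Half-angle: c=0.877894, s=0.478855. N=√(2·720·24·24)=910.735966
Admissible k: 2..4 (factorial args all ≥0)
  k=2: (−1)^0·910.7360/(96)·0.8779^6·0.4789^2 = +0.995822
  k=3: (−1)^1·910.7360/(36)·0.8779^4·0.4789^4 = -0.790086
  k=4: (−1)^2·910.7360/(96)·0.8779^2·0.4789^6 = +0.088151
d^4_{-2,0}(0.9987) = +0.995822 -0.790086 +0.088151 = +0.293888
|D^4_{-2,0}|² = |d^4_{-2,0}(β)|² = (+0.293888)² = 0.086370 (the z-rotation phases have unit modulus)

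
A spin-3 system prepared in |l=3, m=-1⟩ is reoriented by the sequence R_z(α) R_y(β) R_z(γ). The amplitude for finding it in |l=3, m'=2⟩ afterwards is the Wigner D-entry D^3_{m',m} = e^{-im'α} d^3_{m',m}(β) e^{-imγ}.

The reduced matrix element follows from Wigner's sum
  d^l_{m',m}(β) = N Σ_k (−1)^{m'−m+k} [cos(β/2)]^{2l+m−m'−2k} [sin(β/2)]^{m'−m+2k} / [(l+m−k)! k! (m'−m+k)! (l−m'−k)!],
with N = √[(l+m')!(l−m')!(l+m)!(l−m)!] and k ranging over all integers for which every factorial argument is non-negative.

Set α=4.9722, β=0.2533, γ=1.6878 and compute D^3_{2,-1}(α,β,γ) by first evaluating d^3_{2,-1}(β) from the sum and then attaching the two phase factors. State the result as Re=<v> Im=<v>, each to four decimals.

Re=0.0048 Im=0.0114

D^3_{2,-1}(4.9722,0.2533,1.6878) = e^{-i·2·4.9722}·d^3_{2,-1}(0.2533)·e^{-i·-1·1.6878}. Compute d first:
With c≡cos(β/2)=0.991991 and s≡sin(β/2)=0.126312, N=[120·1·2·24]^{1/2}=75.894664
k∈{0,1} keeps every argument non-negative
  k=0: (−1)^3·75.8947/(12)·0.9920^3·0.1263^3 = -0.012442
  k=1: (−1)^4·75.8947/(24)·0.9920^1·0.1263^5 = +0.000101
d^3_{2,-1}(0.2533) = -0.012442 +0.000101 = -0.012341
Phases: e^{-i·(2)·4.9722}=-0.868007+0.496552i, e^{-i·(-1)·1.6878}=-0.116737+0.993163i ⇒ D=+0.004836+0.011354i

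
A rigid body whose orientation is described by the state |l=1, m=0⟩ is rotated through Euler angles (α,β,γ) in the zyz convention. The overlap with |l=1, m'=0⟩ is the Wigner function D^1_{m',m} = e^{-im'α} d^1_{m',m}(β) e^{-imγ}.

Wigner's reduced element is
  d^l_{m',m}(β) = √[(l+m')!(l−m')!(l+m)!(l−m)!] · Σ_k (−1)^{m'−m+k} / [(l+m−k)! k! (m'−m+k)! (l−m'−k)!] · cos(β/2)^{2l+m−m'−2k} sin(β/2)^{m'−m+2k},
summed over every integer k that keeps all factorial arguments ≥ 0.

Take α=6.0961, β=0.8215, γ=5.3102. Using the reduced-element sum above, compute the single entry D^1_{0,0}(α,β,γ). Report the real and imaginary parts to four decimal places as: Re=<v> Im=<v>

Split into d^1_{0,0}(β=0.8215) × two z-phases.
Half-angle: c=0.916822, s=0.399297. N=√(1·1·1·1)=1.000000
k∈{0,1} keeps every argument non-negative
  k=0: (−1)^0·1.0000/(1)·0.9168^2·0.3993^0 = +0.840562
  k=1: (−1)^1·1.0000/(1)·0.9168^0·0.3993^2 = -0.159438
d^1_{0,0}(0.8215) = +0.840562 -0.159438 = +0.681124
Attach z-rotation phases: D = e^{-i(0)(6.0961)}·(+0.681124)·e^{-i(0)(5.3102)} = +0.681124+0.000000i

Re=0.6811 Im=0.0000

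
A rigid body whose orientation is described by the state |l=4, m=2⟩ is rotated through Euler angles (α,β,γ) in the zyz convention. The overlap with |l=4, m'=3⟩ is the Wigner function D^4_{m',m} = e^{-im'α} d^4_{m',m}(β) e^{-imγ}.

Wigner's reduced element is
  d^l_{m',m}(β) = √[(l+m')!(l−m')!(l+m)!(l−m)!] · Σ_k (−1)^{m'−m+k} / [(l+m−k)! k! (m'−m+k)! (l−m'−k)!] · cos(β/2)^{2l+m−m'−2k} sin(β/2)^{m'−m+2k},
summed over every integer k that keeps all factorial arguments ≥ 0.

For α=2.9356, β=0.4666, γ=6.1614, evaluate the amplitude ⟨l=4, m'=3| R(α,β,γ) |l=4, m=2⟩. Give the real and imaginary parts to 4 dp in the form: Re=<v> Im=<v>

Re=0.3861 Im=0.4499

D^4_{3,2}(2.9356,0.4666,6.1614) = e^{-i·3·2.9356}·d^4_{3,2}(0.4666)·e^{-i·2·6.1614}. Compute d first:
Half-angle: c=0.972909, s=0.231189. N=√(5040·1·720·2)=2693.993318
k: max(0,(2)−(3))=0 … min(4+(2),4−(3))=1
  k=0: (−1)^1·2693.9933/(720)·0.9729^7·0.2312^1 = -0.713735
  k=1: (−1)^2·2693.9933/(240)·0.9729^5·0.2312^3 = +0.120906
d^4_{3,2}(0.4666) = -0.713735 +0.120906 = -0.592828
D = (-0.815052-0.579388i)·(-0.592828)·(+0.970483+0.241169i) = +0.386087+0.449869i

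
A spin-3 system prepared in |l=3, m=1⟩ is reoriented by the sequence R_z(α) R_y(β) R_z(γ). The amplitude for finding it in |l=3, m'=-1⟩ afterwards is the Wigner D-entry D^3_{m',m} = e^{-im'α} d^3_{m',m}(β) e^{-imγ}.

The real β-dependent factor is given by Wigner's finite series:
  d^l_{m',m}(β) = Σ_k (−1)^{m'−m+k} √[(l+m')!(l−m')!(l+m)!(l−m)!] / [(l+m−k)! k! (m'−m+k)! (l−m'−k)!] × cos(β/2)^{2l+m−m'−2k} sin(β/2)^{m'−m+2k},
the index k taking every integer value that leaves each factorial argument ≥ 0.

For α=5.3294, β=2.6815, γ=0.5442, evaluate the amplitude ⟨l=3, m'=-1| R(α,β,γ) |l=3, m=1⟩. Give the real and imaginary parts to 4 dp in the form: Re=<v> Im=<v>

Re=0.0359 Im=-0.4922

D^3_{-1,1}(5.3294,2.6815,0.5442) = e^{-i·-1·5.3294}·d^3_{-1,1}(2.6815)·e^{-i·1·0.5442}. Compute d first:
With c≡cos(β/2)=0.228023 and s≡sin(β/2)=0.973656, N=[2·24·24·2]^{1/2}=48.000000
Admissible k: 2..4 (factorial args all ≥0)
  k=2: (−1)^0·48.0000/(8)·0.2280^4·0.9737^2 = +0.015377
  k=3: (−1)^1·48.0000/(6)·0.2280^2·0.9737^4 = -0.373825
  k=4: (−1)^2·48.0000/(48)·0.2280^0·0.9737^6 = +0.851987
d^3_{-1,1}(2.6815) = +0.015377 -0.373825 +0.851987 = +0.493539
D = (+0.578600-0.815612i)·(+0.493539)·(+0.855542-0.517734i) = +0.035903-0.492232i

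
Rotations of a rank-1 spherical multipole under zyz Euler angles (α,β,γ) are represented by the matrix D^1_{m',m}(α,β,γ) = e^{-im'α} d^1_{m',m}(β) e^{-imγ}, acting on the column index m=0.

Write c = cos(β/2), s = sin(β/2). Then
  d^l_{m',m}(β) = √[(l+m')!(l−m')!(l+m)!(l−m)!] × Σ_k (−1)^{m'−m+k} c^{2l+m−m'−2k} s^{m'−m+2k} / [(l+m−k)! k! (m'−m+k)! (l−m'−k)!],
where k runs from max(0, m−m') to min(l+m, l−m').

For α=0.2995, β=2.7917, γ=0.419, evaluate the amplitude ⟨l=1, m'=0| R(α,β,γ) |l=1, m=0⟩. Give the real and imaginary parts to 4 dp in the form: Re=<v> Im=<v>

First d^1_{0,0}(β=2.7917), then the phase factors e^{-i(0)α} and e^{-i(0)γ}:
With c≡cos(β/2)=0.174055 and s≡sin(β/2)=0.984736, N=[1·1·1·1]^{1/2}=1.000000
k: max(0,(0)−(0))=0 … min(1+(0),1−(0))=1
  k=0: (−1)^0·1.0000/(1)·0.1741^2·0.9847^0 = +0.030295
  k=1: (−1)^1·1.0000/(1)·0.1741^0·0.9847^2 = -0.969705
d^1_{0,0}(2.7917) = +0.030295 -0.969705 = -0.939410
Phases: e^{-i·(0)·0.2995}=+1.000000+0.000000i, e^{-i·(0)·0.419}=+1.000000+0.000000i ⇒ D=-0.939410+0.000000i

Re=-0.9394 Im=0.0000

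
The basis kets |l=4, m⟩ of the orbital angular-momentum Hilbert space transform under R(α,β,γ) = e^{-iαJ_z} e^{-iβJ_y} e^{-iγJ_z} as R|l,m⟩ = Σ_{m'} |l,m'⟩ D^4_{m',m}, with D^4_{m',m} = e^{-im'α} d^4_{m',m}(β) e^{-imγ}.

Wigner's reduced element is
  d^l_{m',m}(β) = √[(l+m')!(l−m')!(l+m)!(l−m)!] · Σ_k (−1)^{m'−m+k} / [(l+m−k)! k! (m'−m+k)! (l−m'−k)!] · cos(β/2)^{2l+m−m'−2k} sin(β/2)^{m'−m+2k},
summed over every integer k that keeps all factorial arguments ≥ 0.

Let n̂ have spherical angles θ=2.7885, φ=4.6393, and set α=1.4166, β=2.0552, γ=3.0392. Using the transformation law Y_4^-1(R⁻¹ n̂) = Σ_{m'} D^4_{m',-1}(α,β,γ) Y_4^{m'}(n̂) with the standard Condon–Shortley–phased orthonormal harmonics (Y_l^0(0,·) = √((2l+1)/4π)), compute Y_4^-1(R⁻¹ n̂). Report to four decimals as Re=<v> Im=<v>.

Re=0.1776 Im=-0.0132

Need the full column D^4_{m',-1} for m'=−4..4 at α=1.4166, β=2.0552, γ=3.0392.
cos(β/2)=0.516875, sin(β/2)=0.856061
d^4_{-4,-1}: single k=3 term ⇒ +0.173195;  D = -0.130303+0.114095i
d^4_{-3,-1}: k∈[2..3] ⇒ +0.110915 -0.507084 = -0.396168;  D = -0.212108-0.334603i
d^4_{-2,-1}: k∈[1..3] ⇒ +0.035796 -0.490962 +0.897831 = +0.442666;  D = +0.405840-0.176770i
d^4_{-1,-1}: k∈[0..3] ⇒ +0.005094 -0.209611 +1.149957 -1.051475 = -0.106034;  D = +0.026910+0.102563i
d^4_{0,-1}: k∈[0..3] ⇒ -0.037733 +0.621023 -1.703515 +0.778813 = -0.341412;  D = +0.339624-0.034897i
d^4_{1,-1}: k∈[0..3] ⇒ +0.139740 -1.149957 +1.577213 -0.288428 = +0.278568;  D = -0.014424+0.278194i
d^4_{2,-1}: k∈[0..2] ⇒ -0.327308 +1.346747 -0.738847 = +0.280592;  D = +0.274660+0.057394i
d^4_{3,-1}: k∈[0..1] ⇒ +0.507084 -0.834582 = -0.327499;  D = -0.115430+0.306483i
d^4_{4,-1}: single k=0 term ⇒ -0.475088;  D = +0.413607+0.233746i
Y_4^{m'}(θ=2.7885,φ=4.6393) and Σ D·Y over m':
  (-0.1303+0.1141i)·(+0.0061+0.0018i)  (-0.2121-0.3346i)·(-0.0106+0.0474i)  (+0.4058-0.1768i)·(-0.2043-0.0301i)  (+0.0269+0.1026i)·(+0.0355-0.4842i)  (+0.3396-0.0349i)·(+0.3932+0.0000i)  (-0.0144+0.2782i)·(-0.0355-0.4842i)  (+0.2747+0.0574i)·(-0.2043+0.0301i)  (-0.1154+0.3065i)·(+0.0106+0.0474i)  (+0.4136+0.2337i)·(+0.0061-0.0018i)
Y_4^-1(R⁻¹ n̂) = +0.177592-0.013188i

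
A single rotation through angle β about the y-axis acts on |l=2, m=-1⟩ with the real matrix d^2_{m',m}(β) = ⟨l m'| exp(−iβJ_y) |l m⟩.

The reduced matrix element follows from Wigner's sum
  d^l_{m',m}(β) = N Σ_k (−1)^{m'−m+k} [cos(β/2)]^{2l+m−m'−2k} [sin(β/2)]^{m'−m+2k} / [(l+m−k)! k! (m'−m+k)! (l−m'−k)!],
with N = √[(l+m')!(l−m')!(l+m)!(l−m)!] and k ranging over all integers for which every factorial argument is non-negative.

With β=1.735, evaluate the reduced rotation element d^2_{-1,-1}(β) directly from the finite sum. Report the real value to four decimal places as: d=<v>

d=-0.5550

d^2_{-1,-1}(β=1.735) via Wigner's sum:
With c≡cos(β/2)=0.646735 and s≡sin(β/2)=0.762714, N=[1·6·1·6]^{1/2}=6.000000
k: max(0,(-1)−(-1))=0 … min(2+(-1),2−(-1))=1
  k=0: (−1)^0·6.0000/(6)·0.6467^4·0.7627^0 = +0.174947
  k=1: (−1)^1·6.0000/(2)·0.6467^2·0.7627^2 = -0.729959
d^2_{-1,-1}(1.735) = +0.174947 -0.729959 = -0.555012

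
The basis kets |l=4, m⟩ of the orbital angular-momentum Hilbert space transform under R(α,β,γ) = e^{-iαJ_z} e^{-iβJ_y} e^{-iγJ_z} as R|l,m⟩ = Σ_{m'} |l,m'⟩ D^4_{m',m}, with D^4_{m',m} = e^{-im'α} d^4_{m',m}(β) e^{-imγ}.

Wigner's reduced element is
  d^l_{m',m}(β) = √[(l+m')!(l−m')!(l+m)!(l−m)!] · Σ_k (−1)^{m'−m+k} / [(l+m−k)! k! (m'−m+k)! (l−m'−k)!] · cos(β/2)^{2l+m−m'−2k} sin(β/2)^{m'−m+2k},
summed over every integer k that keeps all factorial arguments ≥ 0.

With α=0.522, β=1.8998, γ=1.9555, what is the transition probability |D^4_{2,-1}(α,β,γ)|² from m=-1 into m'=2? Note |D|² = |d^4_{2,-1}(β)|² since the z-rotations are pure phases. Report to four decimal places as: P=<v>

P=0.1588

D^4_{2,-1}(0.522,1.8998,1.9555) = e^{-i·2·0.522}·d^4_{2,-1}(1.8998)·e^{-i·-1·1.9555}. Compute d first:
c=cos(1.8998/2)=0.581764, s=sin(1.8998/2)=0.813357; N=√[720·2·6·120]=1018.233765
k∈{0,1,2} keeps every argument non-negative
  k=0: (−1)^3·1018.2338/(72)·0.5818^5·0.8134^3 = -0.507102
  k=1: (−1)^4·1018.2338/(48)·0.5818^3·0.8134^5 = +1.486807
  k=2: (−1)^5·1018.2338/(240)·0.5818^1·0.8134^7 = -0.581237
d^4_{2,-1}(1.8998) = -0.507102 +1.486807 -0.581237 = +0.398469
|D^4_{2,-1}|² = |d^4_{2,-1}(β)|² = (+0.398469)² = 0.158777 (the z-rotation phases have unit modulus)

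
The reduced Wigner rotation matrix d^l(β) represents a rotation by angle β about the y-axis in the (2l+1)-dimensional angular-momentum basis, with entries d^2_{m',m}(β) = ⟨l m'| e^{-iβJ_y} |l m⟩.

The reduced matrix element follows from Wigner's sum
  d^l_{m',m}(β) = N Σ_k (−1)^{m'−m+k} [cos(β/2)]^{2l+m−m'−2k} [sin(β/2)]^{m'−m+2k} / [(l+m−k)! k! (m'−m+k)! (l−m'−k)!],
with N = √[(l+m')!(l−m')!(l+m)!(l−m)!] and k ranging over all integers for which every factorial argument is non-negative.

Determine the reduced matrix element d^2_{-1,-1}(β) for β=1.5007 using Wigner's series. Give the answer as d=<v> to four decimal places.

d=-0.4601

d^2_{-1,-1}(β=1.5007) via Wigner's sum:
c=cos(1.5007/2)=0.731450, s=sin(1.5007/2)=0.681895; N=√[1·6·1·6]=6.000000
k: max(0,(-1)−(-1))=0 … min(2+(-1),2−(-1))=1
  k=0: (−1)^0·6.0000/(6)·0.7315^4·0.6819^0 = +0.286246
  k=1: (−1)^1·6.0000/(2)·0.7315^2·0.6819^2 = -0.746321
d^2_{-1,-1}(1.5007) = +0.286246 -0.746321 = -0.460075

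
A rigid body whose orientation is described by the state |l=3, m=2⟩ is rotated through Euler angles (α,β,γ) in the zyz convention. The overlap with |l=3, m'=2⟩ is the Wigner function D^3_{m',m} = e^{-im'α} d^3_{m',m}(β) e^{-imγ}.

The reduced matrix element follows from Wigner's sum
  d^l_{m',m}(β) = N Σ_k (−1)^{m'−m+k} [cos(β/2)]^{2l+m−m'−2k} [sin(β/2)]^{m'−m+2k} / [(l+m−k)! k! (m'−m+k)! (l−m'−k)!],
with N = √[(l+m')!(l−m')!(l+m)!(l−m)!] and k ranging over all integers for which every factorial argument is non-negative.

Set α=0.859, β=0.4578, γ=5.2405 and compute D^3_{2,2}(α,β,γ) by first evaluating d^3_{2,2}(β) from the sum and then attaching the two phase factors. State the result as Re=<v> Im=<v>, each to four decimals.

Re=0.5803 Im=0.2233

First d^3_{2,2}(β=0.4578), then the phase factors e^{-i(2)α} and e^{-i(2)γ}:
With c≡cos(β/2)=0.973917 and s≡sin(β/2)=0.226906, N=[120·1·120·1]^{1/2}=120.000000
The bounds max(0,m−m')=0 and min(l+m,l−m')=1 give 2 terms
  k=0: (−1)^0·120.0000/(120)·0.9739^6·0.2269^0 = +0.853357
  k=1: (−1)^1·120.0000/(24)·0.9739^4·0.2269^2 = -0.231606
d^3_{2,2}(0.4578) = +0.853357 -0.231606 = +0.621750
Phases: e^{-i·(2)·0.859}=-0.146673-0.989185i, e^{-i·(2)·5.2405}=-0.492164+0.870502i ⇒ D=+0.580264+0.223310i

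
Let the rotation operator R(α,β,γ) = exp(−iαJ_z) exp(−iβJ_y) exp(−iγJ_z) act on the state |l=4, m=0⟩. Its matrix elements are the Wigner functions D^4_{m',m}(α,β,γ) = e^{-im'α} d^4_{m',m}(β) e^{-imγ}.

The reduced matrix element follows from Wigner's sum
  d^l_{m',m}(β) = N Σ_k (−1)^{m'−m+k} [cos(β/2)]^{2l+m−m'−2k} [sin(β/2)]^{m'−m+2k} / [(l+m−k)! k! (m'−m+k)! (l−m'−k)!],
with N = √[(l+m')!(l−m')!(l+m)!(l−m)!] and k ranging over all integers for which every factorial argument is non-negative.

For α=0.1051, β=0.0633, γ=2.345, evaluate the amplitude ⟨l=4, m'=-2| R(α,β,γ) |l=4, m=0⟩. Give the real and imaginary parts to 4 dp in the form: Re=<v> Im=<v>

Split into d^4_{-2,0}(β=0.0633) × two z-phases.
Half-angle: c=0.999499, s=0.031645. N=√(2·720·24·24)=910.735966
k: max(0,(0)−(-2))=2 … min(4+(0),4−(-2))=4
  k=2: (−1)^0·910.7360/(96)·0.9995^6·0.0316^2 = +0.009471
  k=3: (−1)^1·910.7360/(36)·0.9995^4·0.0316^4 = -0.000025
  k=4: (−1)^2·910.7360/(96)·0.9995^2·0.0316^6 = +0.000000
d^4_{-2,0}(0.0633) = +0.009471 -0.000025 +0.000000 = +0.009446
D = (+0.977989+0.208656i)·(+0.009446)·(+1.000000+0.000000i) = +0.009238+0.001971i

Re=0.0092 Im=0.0020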